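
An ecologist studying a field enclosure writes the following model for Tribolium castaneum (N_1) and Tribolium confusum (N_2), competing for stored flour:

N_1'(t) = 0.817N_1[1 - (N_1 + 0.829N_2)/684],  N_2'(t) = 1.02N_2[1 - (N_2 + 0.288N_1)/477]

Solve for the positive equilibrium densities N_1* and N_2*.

Setting both brackets to zero gives the nullclines N_1 + 0.829N_2 = 684 and 0.288N_1 + N_2 = 477.
Substituting N_2 = 477 - 0.288N_1 into the first: N_1(1 - 0.829·0.288) = 684 - 0.829·477.
So N_1* = 289/0.761 = 379, and then N_2* = 477 - 0.288·379 = 368.

N_1* ≈ 379, N_2* ≈ 368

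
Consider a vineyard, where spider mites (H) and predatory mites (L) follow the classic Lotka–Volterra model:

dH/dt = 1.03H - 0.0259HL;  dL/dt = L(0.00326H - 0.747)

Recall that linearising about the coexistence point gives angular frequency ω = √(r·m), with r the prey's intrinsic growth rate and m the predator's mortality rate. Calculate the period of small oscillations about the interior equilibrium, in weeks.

T ≈ 7.16 weeks

Here r = 1.03 and m = 0.747, so r·m = 0.769.
ω = √0.769 = 0.877 per week, hence T = 2π/ω ≈ 7.16 weeks.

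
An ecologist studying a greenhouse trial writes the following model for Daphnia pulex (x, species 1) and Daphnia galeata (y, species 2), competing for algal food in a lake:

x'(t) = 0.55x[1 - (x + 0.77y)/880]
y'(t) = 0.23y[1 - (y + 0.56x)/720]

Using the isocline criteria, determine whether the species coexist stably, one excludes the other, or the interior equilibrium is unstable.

Compare the nullcline intercepts: K1/α12 = 880/0.77 = 1140 > K2 = 720; K2/α21 = 720/0.56 = 1290 > K1 = 880.
Since both inequalities hold, each species can invade when rare, so the interior equilibrium is stable.

stable coexistence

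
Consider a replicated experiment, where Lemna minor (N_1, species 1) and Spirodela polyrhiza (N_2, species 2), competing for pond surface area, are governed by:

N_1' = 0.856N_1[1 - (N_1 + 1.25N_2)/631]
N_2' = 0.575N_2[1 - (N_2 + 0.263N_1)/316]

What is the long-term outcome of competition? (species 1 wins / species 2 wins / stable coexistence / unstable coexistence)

Compare the nullcline intercepts: K1/α12 = 631/1.25 = 505 > K2 = 316; K2/α21 = 316/0.263 = 1200 > K1 = 631.
Since both inequalities hold, each species can invade when rare, so the interior equilibrium is stable.

stable coexistence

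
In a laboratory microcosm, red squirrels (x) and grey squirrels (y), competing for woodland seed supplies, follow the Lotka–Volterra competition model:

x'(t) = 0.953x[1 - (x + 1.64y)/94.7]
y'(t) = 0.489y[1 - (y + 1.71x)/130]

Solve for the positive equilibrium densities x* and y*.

Setting both brackets to zero gives the nullclines x + 1.64y = 94.7 and 1.71x + y = 130.
Substituting y = 130 - 1.71x into the first: x(1 - 1.64·1.71) = 94.7 - 1.64·130.
So x* = -118/-1.8 = 65.7, and then y* = 130 - 1.71·65.7 = 17.7.

x* ≈ 65.7, y* ≈ 17.7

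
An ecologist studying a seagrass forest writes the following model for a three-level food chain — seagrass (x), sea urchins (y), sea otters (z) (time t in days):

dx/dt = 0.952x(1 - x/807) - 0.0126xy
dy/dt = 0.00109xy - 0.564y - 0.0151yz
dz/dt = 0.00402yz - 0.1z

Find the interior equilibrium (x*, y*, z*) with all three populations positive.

x* ≈ 541, y* ≈ 24.9, z* ≈ 1.72

From dz/dt = 0: 0.00402y* = 0.1, so y* = 24.9.
From dx/dt = 0: 0.952(1 - x*/807) = 0.0126·24.9, giving x* = 807·(1 - 0.329) = 541.
From dy/dt = 0: 0.00109·541 - 0.564 = 0.0151z*, so z* = 0.026/0.0151 = 1.72.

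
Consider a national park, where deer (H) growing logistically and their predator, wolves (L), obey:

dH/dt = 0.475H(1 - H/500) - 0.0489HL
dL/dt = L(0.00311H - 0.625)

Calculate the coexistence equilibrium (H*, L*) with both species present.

From dL/dt = 0 with L > 0: 0.00311H* = 0.625, so H* = 201.
Substitute into dH/dt = 0: 0.475(1 - 201/500) = 0.0489L*.
The bracket is 0.598, giving L* = 0.284/0.0489 = 5.81.

H* ≈ 201, L* ≈ 5.81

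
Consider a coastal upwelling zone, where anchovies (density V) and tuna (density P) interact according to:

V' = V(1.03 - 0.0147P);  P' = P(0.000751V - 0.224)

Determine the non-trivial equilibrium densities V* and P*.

Set dP/dt = 0 with P > 0: 0.000751V - 0.224 = 0, so V* = 0.224/0.000751 = 298.
Set dV/dt = 0 with V > 0: 1.03 - 0.0147P = 0, so P* = 1.03/0.0147 = 70.1.

V* ≈ 298, P* ≈ 70.1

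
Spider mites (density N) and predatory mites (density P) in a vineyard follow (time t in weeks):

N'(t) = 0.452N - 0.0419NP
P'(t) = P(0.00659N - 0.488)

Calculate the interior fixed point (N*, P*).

N* ≈ 74.1, P* ≈ 10.8

Set dP/dt = 0 with P > 0: 0.00659N - 0.488 = 0, so N* = 0.488/0.00659 = 74.1.
Set dN/dt = 0 with N > 0: 0.452 - 0.0419P = 0, so P* = 0.452/0.0419 = 10.8.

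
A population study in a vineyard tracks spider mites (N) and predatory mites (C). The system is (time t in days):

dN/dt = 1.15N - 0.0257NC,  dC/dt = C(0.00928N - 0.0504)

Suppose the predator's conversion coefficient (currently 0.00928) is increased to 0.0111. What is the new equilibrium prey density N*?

N* ≈ 4.54

At the interior fixed point, setting dC/dt = 0 with C > 0 fixes N* = (predator death rate)/(NC coefficient) — independent of the other coefficients.
With the change, N* = 0.0504/0.0111 = 4.54; it falls from 5.43.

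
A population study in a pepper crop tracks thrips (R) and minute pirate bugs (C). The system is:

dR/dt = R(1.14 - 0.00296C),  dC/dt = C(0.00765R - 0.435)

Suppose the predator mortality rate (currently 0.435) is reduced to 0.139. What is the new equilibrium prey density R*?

At the interior fixed point, setting dC/dt = 0 with C > 0 fixes R* = (predator death rate)/(RC coefficient) — independent of the other coefficients.
With the change, R* = 0.139/0.00765 = 18.2; it falls from 56.9.

R* ≈ 18.2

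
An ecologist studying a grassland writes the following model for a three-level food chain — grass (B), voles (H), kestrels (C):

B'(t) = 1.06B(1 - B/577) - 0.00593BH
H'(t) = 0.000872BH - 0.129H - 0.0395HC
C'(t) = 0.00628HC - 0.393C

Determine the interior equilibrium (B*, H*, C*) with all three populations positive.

From dC/dt = 0: 0.00628H* = 0.393, so H* = 62.6.
From dB/dt = 0: 1.06(1 - B*/577) = 0.00593·62.6, giving B* = 577·(1 - 0.35) = 375.
From dH/dt = 0: 0.000872·375 - 0.129 = 0.0395C*, so C* = 0.198/0.0395 = 5.01.

B* ≈ 375, H* ≈ 62.6, C* ≈ 5.01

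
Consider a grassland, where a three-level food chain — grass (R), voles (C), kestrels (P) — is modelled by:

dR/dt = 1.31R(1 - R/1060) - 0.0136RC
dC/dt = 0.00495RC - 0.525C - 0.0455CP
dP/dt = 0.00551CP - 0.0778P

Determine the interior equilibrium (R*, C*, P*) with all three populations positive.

R* ≈ 905, C* ≈ 14.1, P* ≈ 86.9

From dP/dt = 0: 0.00551C* = 0.0778, so C* = 14.1.
From dR/dt = 0: 1.31(1 - R*/1060) = 0.0136·14.1, giving R* = 1060·(1 - 0.147) = 905.
From dC/dt = 0: 0.00495·905 - 0.525 = 0.0455P*, so P* = 3.95/0.0455 = 86.9.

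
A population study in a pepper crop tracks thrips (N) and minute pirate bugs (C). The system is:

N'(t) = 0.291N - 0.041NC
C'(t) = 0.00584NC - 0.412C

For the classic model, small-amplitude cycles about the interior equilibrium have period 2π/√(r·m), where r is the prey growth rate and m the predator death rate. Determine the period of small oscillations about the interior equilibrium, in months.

T ≈ 18.1 months

Here r = 0.291 and m = 0.412, so r·m = 0.12.
ω = √0.12 = 0.346 per month, hence T = 2π/ω ≈ 18.1 months.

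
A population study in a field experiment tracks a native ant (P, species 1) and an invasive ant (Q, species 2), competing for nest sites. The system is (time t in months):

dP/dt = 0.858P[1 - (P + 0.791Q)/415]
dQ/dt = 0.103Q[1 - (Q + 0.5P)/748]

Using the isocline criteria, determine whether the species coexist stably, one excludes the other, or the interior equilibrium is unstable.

species 2 excludes species 1

Compare the nullcline intercepts: K1/α12 = 415/0.791 = 525 < K2 = 748; K2/α21 = 748/0.5 = 1500 > K1 = 415.
Since the inequalities point opposite ways, species 2 can invade but species 1 cannot.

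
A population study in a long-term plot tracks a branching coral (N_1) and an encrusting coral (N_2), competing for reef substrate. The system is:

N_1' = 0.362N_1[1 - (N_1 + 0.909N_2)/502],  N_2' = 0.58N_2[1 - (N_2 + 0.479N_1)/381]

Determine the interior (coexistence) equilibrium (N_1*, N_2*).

N_1* ≈ 276, N_2* ≈ 249

Setting both brackets to zero gives the nullclines N_1 + 0.909N_2 = 502 and 0.479N_1 + N_2 = 381.
Substituting N_2 = 381 - 0.479N_1 into the first: N_1(1 - 0.909·0.479) = 502 - 0.909·381.
So N_1* = 156/0.565 = 276, and then N_2* = 381 - 0.479·276 = 249.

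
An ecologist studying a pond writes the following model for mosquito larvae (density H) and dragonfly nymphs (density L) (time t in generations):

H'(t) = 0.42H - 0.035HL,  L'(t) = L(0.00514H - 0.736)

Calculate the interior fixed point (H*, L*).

Set dL/dt = 0 with L > 0: 0.00514H - 0.736 = 0, so H* = 0.736/0.00514 = 143.
Set dH/dt = 0 with H > 0: 0.42 - 0.035L = 0, so L* = 0.42/0.035 = 12.

H* ≈ 143, L* ≈ 12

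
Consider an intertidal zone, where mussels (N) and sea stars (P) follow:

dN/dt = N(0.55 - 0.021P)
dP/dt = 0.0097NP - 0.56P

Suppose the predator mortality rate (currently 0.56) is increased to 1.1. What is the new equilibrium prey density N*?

At the interior fixed point, setting dP/dt = 0 with P > 0 fixes N* = (predator death rate)/(NP coefficient) — independent of the other coefficients.
With the change, N* = 1.1/0.0097 = 113; it rises from 57.7.

N* ≈ 113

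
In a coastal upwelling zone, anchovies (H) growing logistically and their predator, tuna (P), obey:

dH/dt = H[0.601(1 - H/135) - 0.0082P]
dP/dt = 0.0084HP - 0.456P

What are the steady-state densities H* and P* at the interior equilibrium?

H* ≈ 54.3, P* ≈ 43.8

From dP/dt = 0 with P > 0: 0.0084H* = 0.456, so H* = 54.3.
Substitute into dH/dt = 0: 0.601(1 - 54.3/135) = 0.0082P*.
The bracket is 0.598, giving P* = 0.359/0.0082 = 43.8.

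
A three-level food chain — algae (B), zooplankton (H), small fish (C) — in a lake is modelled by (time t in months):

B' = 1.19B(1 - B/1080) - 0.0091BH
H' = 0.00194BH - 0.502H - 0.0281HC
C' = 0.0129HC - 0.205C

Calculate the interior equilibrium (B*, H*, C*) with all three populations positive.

From dC/dt = 0: 0.0129H* = 0.205, so H* = 15.9.
From dB/dt = 0: 1.19(1 - B*/1080) = 0.0091·15.9, giving B* = 1080·(1 - 0.122) = 949.
From dH/dt = 0: 0.00194·949 - 0.502 = 0.0281C*, so C* = 1.34/0.0281 = 47.6.

B* ≈ 949, H* ≈ 15.9, C* ≈ 47.6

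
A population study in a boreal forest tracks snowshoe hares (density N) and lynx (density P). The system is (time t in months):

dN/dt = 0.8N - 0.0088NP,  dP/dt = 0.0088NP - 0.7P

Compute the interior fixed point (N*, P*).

N* ≈ 79.5, P* ≈ 90.9

Set dP/dt = 0 with P > 0: 0.0088N - 0.7 = 0, so N* = 0.7/0.0088 = 79.5.
Set dN/dt = 0 with N > 0: 0.8 - 0.0088P = 0, so P* = 0.8/0.0088 = 90.9.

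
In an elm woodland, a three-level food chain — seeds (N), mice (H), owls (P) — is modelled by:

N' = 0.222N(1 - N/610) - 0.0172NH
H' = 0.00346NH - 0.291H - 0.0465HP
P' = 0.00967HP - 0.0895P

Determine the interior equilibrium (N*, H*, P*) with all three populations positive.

From dP/dt = 0: 0.00967H* = 0.0895, so H* = 9.26.
From dN/dt = 0: 0.222(1 - N*/610) = 0.0172·9.26, giving N* = 610·(1 - 0.717) = 173.
From dH/dt = 0: 0.00346·173 - 0.291 = 0.0465P*, so P* = 0.306/0.0465 = 6.58.

N* ≈ 173, H* ≈ 9.26, P* ≈ 6.58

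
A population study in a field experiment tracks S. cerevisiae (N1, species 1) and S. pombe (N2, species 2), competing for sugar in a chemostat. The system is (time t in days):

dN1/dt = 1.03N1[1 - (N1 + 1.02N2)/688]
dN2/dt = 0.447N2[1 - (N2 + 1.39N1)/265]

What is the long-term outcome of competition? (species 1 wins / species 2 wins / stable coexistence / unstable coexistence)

species 1 excludes species 2

Compare the nullcline intercepts: K1/α12 = 688/1.02 = 675 > K2 = 265; K2/α21 = 265/1.39 = 191 < K1 = 688.
Since the inequalities point opposite ways, species 1 can invade but species 2 cannot.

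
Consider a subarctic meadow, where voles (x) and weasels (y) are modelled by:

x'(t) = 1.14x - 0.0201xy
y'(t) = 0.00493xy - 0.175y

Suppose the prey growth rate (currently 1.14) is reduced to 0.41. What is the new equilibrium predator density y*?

At the interior fixed point, setting dx/dt = 0 with x > 0 fixes y* = (prey growth rate)/(xy coefficient) — independent of the other coefficients.
With the change, y* = 0.41/0.0201 = 20.4; it falls from 56.7.

y* ≈ 20.4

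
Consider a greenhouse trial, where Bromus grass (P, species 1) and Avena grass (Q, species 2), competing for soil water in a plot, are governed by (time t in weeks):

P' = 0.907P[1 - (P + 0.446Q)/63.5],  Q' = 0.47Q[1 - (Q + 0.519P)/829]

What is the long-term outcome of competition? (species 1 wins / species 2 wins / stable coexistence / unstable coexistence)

species 2 excludes species 1

Compare the nullcline intercepts: K1/α12 = 63.5/0.446 = 142 < K2 = 829; K2/α21 = 829/0.519 = 1600 > K1 = 63.5.
Since the inequalities point opposite ways, species 2 can invade but species 1 cannot.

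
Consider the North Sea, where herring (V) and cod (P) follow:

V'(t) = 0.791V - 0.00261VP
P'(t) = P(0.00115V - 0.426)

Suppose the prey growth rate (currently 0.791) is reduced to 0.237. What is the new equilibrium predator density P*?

At the interior fixed point, setting dV/dt = 0 with V > 0 fixes P* = (prey growth rate)/(VP coefficient) — independent of the other coefficients.
With the change, P* = 0.237/0.00261 = 90.8; it falls from 303.

P* ≈ 90.8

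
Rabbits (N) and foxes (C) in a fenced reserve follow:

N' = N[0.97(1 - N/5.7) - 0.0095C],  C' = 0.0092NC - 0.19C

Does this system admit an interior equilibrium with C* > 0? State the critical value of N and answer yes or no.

Threshold N = 20.7; K < 20.7, so no, the predator goes extinct.

The predator equation gives dC/dt > 0 only when N > 0.19/0.0092 = 20.7.
Without the predator, N → K = 5.7. Since 5.7 < 20.7, the predator cannot invade.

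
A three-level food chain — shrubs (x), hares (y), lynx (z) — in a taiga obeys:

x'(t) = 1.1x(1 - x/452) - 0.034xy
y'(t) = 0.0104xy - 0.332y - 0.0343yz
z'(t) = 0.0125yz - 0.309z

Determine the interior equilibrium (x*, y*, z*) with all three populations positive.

x* ≈ 107, y* ≈ 24.7, z* ≈ 22.7

From dz/dt = 0: 0.0125y* = 0.309, so y* = 24.7.
From dx/dt = 0: 1.1(1 - x*/452) = 0.034·24.7, giving x* = 452·(1 - 0.764) = 107.
From dy/dt = 0: 0.0104·107 - 0.332 = 0.0343z*, so z* = 0.777/0.0343 = 22.7.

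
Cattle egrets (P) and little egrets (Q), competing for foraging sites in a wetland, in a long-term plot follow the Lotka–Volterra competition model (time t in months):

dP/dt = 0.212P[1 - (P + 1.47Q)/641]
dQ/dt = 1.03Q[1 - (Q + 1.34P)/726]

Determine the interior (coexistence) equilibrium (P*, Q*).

P* ≈ 439, Q* ≈ 137

Setting both brackets to zero gives the nullclines P + 1.47Q = 641 and 1.34P + Q = 726.
Substituting Q = 726 - 1.34P into the first: P(1 - 1.47·1.34) = 641 - 1.47·726.
So P* = -426/-0.97 = 439, and then Q* = 726 - 1.34·439 = 137.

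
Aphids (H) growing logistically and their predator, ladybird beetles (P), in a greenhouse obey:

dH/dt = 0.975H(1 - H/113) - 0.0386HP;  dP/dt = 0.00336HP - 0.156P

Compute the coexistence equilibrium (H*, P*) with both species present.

H* ≈ 46.4, P* ≈ 14.9

From dP/dt = 0 with P > 0: 0.00336H* = 0.156, so H* = 46.4.
Substitute into dH/dt = 0: 0.975(1 - 46.4/113) = 0.0386P*.
The bracket is 0.589, giving P* = 0.574/0.0386 = 14.9.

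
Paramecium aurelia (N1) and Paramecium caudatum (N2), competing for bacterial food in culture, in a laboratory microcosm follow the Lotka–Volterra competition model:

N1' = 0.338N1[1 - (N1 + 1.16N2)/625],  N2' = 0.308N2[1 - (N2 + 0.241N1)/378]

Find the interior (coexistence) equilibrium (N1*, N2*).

Setting both brackets to zero gives the nullclines N1 + 1.16N2 = 625 and 0.241N1 + N2 = 378.
Substituting N2 = 378 - 0.241N1 into the first: N1(1 - 1.16·0.241) = 625 - 1.16·378.
So N1* = 187/0.72 = 259, and then N2* = 378 - 0.241·259 = 316.

N1* ≈ 259, N2* ≈ 316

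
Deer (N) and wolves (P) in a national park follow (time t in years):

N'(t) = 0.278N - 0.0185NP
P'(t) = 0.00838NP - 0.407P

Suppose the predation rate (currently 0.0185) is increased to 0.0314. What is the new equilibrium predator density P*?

At the interior fixed point, setting dN/dt = 0 with N > 0 fixes P* = (prey growth rate)/(NP coefficient) — independent of the other coefficients.
With the change, P* = 0.278/0.0314 = 8.85; it falls from 15.

P* ≈ 8.85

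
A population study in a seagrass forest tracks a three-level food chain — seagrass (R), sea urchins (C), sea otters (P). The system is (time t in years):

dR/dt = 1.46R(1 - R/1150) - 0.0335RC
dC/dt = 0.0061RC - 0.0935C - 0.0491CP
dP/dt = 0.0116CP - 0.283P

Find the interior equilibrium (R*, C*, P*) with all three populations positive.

R* ≈ 506, C* ≈ 24.4, P* ≈ 61

From dP/dt = 0: 0.0116C* = 0.283, so C* = 24.4.
From dR/dt = 0: 1.46(1 - R*/1150) = 0.0335·24.4, giving R* = 1150·(1 - 0.56) = 506.
From dC/dt = 0: 0.0061·506 - 0.0935 = 0.0491P*, so P* = 2.99/0.0491 = 61.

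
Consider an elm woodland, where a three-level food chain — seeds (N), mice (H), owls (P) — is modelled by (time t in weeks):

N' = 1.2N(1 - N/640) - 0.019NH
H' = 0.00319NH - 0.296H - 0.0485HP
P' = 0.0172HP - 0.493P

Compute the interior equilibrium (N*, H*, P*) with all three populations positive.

From dP/dt = 0: 0.0172H* = 0.493, so H* = 28.7.
From dN/dt = 0: 1.2(1 - N*/640) = 0.019·28.7, giving N* = 640·(1 - 0.454) = 350.
From dH/dt = 0: 0.00319·350 - 0.296 = 0.0485P*, so P* = 0.819/0.0485 = 16.9.

N* ≈ 350, H* ≈ 28.7, P* ≈ 16.9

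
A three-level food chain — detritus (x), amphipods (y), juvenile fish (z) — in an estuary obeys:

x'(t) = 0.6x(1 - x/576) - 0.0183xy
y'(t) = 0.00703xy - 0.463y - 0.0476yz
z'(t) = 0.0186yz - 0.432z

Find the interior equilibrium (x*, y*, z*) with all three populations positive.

x* ≈ 168, y* ≈ 23.2, z* ≈ 15.1

From dz/dt = 0: 0.0186y* = 0.432, so y* = 23.2.
From dx/dt = 0: 0.6(1 - x*/576) = 0.0183·23.2, giving x* = 576·(1 - 0.708) = 168.
From dy/dt = 0: 0.00703·168 - 0.463 = 0.0476z*, so z* = 0.718/0.0476 = 15.1.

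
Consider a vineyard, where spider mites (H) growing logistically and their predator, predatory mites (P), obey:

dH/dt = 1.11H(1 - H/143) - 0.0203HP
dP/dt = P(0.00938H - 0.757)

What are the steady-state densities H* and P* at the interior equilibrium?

From dP/dt = 0 with P > 0: 0.00938H* = 0.757, so H* = 80.7.
Substitute into dH/dt = 0: 1.11(1 - 80.7/143) = 0.0203P*.
The bracket is 0.436, giving P* = 0.484/0.0203 = 23.8.

H* ≈ 80.7, P* ≈ 23.8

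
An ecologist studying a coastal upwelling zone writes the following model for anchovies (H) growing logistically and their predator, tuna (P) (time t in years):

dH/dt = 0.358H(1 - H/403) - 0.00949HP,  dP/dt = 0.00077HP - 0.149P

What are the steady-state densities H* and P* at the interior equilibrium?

From dP/dt = 0 with P > 0: 0.00077H* = 0.149, so H* = 194.
Substitute into dH/dt = 0: 0.358(1 - 194/403) = 0.00949P*.
The bracket is 0.52, giving P* = 0.186/0.00949 = 19.6.

H* ≈ 194, P* ≈ 19.6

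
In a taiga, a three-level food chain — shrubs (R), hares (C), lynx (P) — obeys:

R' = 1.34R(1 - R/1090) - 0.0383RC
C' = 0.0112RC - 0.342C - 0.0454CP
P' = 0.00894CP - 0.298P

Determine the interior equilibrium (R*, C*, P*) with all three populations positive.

From dP/dt = 0: 0.00894C* = 0.298, so C* = 33.3.
From dR/dt = 0: 1.34(1 - R*/1090) = 0.0383·33.3, giving R* = 1090·(1 - 0.953) = 51.5.
From dC/dt = 0: 0.0112·51.5 - 0.342 = 0.0454P*, so P* = 0.235/0.0454 = 5.18.

R* ≈ 51.5, C* ≈ 33.3, P* ≈ 5.18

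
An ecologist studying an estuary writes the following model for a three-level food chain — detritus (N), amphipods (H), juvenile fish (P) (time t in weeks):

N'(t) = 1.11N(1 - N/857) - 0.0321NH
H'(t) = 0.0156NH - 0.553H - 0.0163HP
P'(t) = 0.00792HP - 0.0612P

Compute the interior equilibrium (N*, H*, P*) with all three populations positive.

From dP/dt = 0: 0.00792H* = 0.0612, so H* = 7.73.
From dN/dt = 0: 1.11(1 - N*/857) = 0.0321·7.73, giving N* = 857·(1 - 0.223) = 665.
From dH/dt = 0: 0.0156·665 - 0.553 = 0.0163P*, so P* = 9.83/0.0163 = 603.

N* ≈ 665, H* ≈ 7.73, P* ≈ 603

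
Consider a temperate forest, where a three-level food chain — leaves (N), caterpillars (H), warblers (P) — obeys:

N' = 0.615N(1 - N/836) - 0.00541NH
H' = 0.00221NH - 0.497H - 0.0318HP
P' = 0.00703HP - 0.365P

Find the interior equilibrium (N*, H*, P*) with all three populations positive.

From dP/dt = 0: 0.00703H* = 0.365, so H* = 51.9.
From dN/dt = 0: 0.615(1 - N*/836) = 0.00541·51.9, giving N* = 836·(1 - 0.457) = 454.
From dH/dt = 0: 0.00221·454 - 0.497 = 0.0318P*, so P* = 0.507/0.0318 = 15.9.

N* ≈ 454, H* ≈ 51.9, P* ≈ 15.9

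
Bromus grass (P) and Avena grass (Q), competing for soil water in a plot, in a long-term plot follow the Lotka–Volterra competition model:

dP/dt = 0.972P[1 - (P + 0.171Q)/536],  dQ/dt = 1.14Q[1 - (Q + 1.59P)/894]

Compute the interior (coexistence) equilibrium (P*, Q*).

Setting both brackets to zero gives the nullclines P + 0.171Q = 536 and 1.59P + Q = 894.
Substituting Q = 894 - 1.59P into the first: P(1 - 0.171·1.59) = 536 - 0.171·894.
So P* = 383/0.728 = 526, and then Q* = 894 - 1.59·526 = 57.4.

P* ≈ 526, Q* ≈ 57.4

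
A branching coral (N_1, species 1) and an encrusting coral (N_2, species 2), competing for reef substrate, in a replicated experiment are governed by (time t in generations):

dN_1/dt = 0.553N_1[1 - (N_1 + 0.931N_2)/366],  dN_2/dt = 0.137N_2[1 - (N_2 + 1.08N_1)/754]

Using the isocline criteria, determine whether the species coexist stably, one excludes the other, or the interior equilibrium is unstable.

species 2 excludes species 1

Compare the nullcline intercepts: K1/α12 = 366/0.931 = 393 < K2 = 754; K2/α21 = 754/1.08 = 698 > K1 = 366.
Since the inequalities point opposite ways, species 2 can invade but species 1 cannot.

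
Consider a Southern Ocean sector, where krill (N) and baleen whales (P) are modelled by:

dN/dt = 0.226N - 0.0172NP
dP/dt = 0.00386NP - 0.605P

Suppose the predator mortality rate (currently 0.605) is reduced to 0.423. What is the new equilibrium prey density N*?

At the interior fixed point, setting dP/dt = 0 with P > 0 fixes N* = (predator death rate)/(NP coefficient) — independent of the other coefficients.
With the change, N* = 0.423/0.00386 = 110; it falls from 157.

N* ≈ 110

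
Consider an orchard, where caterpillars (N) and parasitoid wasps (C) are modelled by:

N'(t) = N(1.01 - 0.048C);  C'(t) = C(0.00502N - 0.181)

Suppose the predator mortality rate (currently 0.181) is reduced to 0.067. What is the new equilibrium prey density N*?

N* ≈ 13.3

At the interior fixed point, setting dC/dt = 0 with C > 0 fixes N* = (predator death rate)/(NC coefficient) — independent of the other coefficients.
With the change, N* = 0.067/0.00502 = 13.3; it falls from 36.1.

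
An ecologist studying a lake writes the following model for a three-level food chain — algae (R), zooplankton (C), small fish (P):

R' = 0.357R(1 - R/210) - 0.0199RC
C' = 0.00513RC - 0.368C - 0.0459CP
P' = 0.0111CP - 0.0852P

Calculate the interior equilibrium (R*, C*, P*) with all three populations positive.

From dP/dt = 0: 0.0111C* = 0.0852, so C* = 7.68.
From dR/dt = 0: 0.357(1 - R*/210) = 0.0199·7.68, giving R* = 210·(1 - 0.428) = 120.
From dC/dt = 0: 0.00513·120 - 0.368 = 0.0459P*, so P* = 0.248/0.0459 = 5.41.

R* ≈ 120, C* ≈ 7.68, P* ≈ 5.41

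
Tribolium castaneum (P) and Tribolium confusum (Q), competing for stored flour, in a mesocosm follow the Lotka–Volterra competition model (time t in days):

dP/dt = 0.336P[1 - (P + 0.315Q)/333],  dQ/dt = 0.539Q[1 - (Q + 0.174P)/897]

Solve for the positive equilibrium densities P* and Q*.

Setting both brackets to zero gives the nullclines P + 0.315Q = 333 and 0.174P + Q = 897.
Substituting Q = 897 - 0.174P into the first: P(1 - 0.315·0.174) = 333 - 0.315·897.
So P* = 50.4/0.945 = 53.4, and then Q* = 897 - 0.174·53.4 = 888.

P* ≈ 53.4, Q* ≈ 888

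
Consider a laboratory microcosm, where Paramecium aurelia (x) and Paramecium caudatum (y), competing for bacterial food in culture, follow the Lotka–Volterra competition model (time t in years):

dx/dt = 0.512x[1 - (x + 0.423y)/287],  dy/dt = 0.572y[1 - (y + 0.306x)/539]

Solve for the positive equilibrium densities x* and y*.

x* ≈ 67.8, y* ≈ 518

Setting both brackets to zero gives the nullclines x + 0.423y = 287 and 0.306x + y = 539.
Substituting y = 539 - 0.306x into the first: x(1 - 0.423·0.306) = 287 - 0.423·539.
So x* = 59/0.871 = 67.8, and then y* = 539 - 0.306·67.8 = 518.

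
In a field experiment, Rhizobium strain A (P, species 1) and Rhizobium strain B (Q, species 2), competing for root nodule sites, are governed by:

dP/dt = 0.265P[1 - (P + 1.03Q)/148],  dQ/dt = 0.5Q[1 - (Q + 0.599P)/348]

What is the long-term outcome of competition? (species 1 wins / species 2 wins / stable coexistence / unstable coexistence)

Compare the nullcline intercepts: K1/α12 = 148/1.03 = 144 < K2 = 348; K2/α21 = 348/0.599 = 581 > K1 = 148.
Since the inequalities point opposite ways, species 2 can invade but species 1 cannot.

species 2 excludes species 1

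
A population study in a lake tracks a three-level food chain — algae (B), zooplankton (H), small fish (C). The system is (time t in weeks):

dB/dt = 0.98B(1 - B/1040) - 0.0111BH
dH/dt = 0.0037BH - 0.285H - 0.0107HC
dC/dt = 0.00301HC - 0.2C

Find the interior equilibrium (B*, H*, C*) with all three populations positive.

From dC/dt = 0: 0.00301H* = 0.2, so H* = 66.4.
From dB/dt = 0: 0.98(1 - B*/1040) = 0.0111·66.4, giving B* = 1040·(1 - 0.753) = 257.
From dH/dt = 0: 0.0037·257 - 0.285 = 0.0107C*, so C* = 0.667/0.0107 = 62.3.

B* ≈ 257, H* ≈ 66.4, C* ≈ 62.3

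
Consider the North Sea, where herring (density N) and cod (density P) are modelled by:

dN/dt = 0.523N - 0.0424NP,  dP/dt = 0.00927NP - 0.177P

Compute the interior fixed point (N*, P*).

N* ≈ 19.1, P* ≈ 12.3

Set dP/dt = 0 with P > 0: 0.00927N - 0.177 = 0, so N* = 0.177/0.00927 = 19.1.
Set dN/dt = 0 with N > 0: 0.523 - 0.0424P = 0, so P* = 0.523/0.0424 = 12.3.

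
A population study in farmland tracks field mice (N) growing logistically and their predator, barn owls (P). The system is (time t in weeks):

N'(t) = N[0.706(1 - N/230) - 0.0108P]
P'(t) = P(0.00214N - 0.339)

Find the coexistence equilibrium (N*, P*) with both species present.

From dP/dt = 0 with P > 0: 0.00214N* = 0.339, so N* = 158.
Substitute into dN/dt = 0: 0.706(1 - 158/230) = 0.0108P*.
The bracket is 0.311, giving P* = 0.22/0.0108 = 20.3.

N* ≈ 158, P* ≈ 20.3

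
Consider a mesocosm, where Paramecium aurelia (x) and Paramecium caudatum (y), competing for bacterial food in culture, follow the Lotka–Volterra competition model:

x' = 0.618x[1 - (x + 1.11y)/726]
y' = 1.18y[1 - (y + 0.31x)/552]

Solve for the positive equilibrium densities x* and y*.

Setting both brackets to zero gives the nullclines x + 1.11y = 726 and 0.31x + y = 552.
Substituting y = 552 - 0.31x into the first: x(1 - 1.11·0.31) = 726 - 1.11·552.
So x* = 113/0.656 = 173, and then y* = 552 - 0.31·173 = 498.

x* ≈ 173, y* ≈ 498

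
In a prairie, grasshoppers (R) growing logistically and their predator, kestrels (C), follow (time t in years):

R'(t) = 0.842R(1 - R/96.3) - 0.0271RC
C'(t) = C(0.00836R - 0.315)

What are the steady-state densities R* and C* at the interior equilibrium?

R* ≈ 37.7, C* ≈ 18.9

From dC/dt = 0 with C > 0: 0.00836R* = 0.315, so R* = 37.7.
Substitute into dR/dt = 0: 0.842(1 - 37.7/96.3) = 0.0271C*.
The bracket is 0.609, giving C* = 0.513/0.0271 = 18.9.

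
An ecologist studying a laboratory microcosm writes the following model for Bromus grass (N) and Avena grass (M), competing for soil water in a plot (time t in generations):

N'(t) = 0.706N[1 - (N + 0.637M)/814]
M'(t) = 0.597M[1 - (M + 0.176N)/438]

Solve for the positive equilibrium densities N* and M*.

Setting both brackets to zero gives the nullclines N + 0.637M = 814 and 0.176N + M = 438.
Substituting M = 438 - 0.176N into the first: N(1 - 0.637·0.176) = 814 - 0.637·438.
So N* = 535/0.888 = 603, and then M* = 438 - 0.176·603 = 332.

N* ≈ 603, M* ≈ 332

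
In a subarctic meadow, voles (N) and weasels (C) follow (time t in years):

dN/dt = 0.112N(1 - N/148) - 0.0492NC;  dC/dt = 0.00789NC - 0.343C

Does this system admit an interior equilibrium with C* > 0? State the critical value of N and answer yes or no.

The predator equation gives dC/dt > 0 only when N > 0.343/0.00789 = 43.5.
Without the predator, N → K = 148. Since 148 > 43.5, the predator can invade and persist.

Threshold N = 43.5; K > 43.5, so yes, the predator persists.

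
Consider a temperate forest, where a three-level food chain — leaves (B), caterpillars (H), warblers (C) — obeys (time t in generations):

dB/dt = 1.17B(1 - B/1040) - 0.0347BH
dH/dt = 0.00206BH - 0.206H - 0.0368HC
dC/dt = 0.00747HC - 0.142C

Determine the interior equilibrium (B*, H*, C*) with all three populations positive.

From dC/dt = 0: 0.00747H* = 0.142, so H* = 19.
From dB/dt = 0: 1.17(1 - B*/1040) = 0.0347·19, giving B* = 1040·(1 - 0.564) = 454.
From dH/dt = 0: 0.00206·454 - 0.206 = 0.0368C*, so C* = 0.729/0.0368 = 19.8.

B* ≈ 454, H* ≈ 19, C* ≈ 19.8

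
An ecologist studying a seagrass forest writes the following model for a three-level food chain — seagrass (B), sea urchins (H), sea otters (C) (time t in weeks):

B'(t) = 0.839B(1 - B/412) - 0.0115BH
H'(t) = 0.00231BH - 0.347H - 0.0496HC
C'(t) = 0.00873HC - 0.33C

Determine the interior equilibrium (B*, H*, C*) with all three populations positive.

From dC/dt = 0: 0.00873H* = 0.33, so H* = 37.8.
From dB/dt = 0: 0.839(1 - B*/412) = 0.0115·37.8, giving B* = 412·(1 - 0.518) = 199.
From dH/dt = 0: 0.00231·199 - 0.347 = 0.0496C*, so C* = 0.112/0.0496 = 2.25.

B* ≈ 199, H* ≈ 37.8, C* ≈ 2.25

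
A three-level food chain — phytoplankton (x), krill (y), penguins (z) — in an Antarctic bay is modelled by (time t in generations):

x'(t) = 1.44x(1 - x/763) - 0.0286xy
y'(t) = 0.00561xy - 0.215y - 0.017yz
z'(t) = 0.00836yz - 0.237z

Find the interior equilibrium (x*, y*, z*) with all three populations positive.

From dz/dt = 0: 0.00836y* = 0.237, so y* = 28.3.
From dx/dt = 0: 1.44(1 - x*/763) = 0.0286·28.3, giving x* = 763·(1 - 0.563) = 333.
From dy/dt = 0: 0.00561·333 - 0.215 = 0.017z*, so z* = 1.66/0.017 = 97.4.

x* ≈ 333, y* ≈ 28.3, z* ≈ 97.4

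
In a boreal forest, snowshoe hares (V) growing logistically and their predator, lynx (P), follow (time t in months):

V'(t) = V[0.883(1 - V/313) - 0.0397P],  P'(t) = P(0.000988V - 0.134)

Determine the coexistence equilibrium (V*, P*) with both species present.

V* ≈ 136, P* ≈ 12.6

From dP/dt = 0 with P > 0: 0.000988V* = 0.134, so V* = 136.
Substitute into dV/dt = 0: 0.883(1 - 136/313) = 0.0397P*.
The bracket is 0.567, giving P* = 0.5/0.0397 = 12.6.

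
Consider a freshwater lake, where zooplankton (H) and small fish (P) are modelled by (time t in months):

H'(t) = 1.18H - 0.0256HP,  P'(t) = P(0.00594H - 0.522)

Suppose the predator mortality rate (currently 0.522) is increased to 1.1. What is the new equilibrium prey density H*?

H* ≈ 185

At the interior fixed point, setting dP/dt = 0 with P > 0 fixes H* = (predator death rate)/(HP coefficient) — independent of the other coefficients.
With the change, H* = 1.1/0.00594 = 185; it rises from 87.9.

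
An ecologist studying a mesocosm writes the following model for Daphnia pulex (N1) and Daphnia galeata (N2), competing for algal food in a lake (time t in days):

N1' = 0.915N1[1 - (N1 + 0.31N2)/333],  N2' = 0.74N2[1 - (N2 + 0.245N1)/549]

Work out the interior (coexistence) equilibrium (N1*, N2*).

Setting both brackets to zero gives the nullclines N1 + 0.31N2 = 333 and 0.245N1 + N2 = 549.
Substituting N2 = 549 - 0.245N1 into the first: N1(1 - 0.31·0.245) = 333 - 0.31·549.
So N1* = 163/0.924 = 176, and then N2* = 549 - 0.245·176 = 506.

N1* ≈ 176, N2* ≈ 506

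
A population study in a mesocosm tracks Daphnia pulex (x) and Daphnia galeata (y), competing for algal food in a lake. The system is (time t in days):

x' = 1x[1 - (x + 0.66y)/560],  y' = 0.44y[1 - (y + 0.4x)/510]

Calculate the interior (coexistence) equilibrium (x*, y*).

x* ≈ 304, y* ≈ 389

Setting both brackets to zero gives the nullclines x + 0.66y = 560 and 0.4x + y = 510.
Substituting y = 510 - 0.4x into the first: x(1 - 0.66·0.4) = 560 - 0.66·510.
So x* = 223/0.736 = 304, and then y* = 510 - 0.4·304 = 389.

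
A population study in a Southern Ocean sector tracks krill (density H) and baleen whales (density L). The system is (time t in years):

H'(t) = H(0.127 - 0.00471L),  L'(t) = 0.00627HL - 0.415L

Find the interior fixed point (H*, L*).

H* ≈ 66.2, L* ≈ 27

Set dL/dt = 0 with L > 0: 0.00627H - 0.415 = 0, so H* = 0.415/0.00627 = 66.2.
Set dH/dt = 0 with H > 0: 0.127 - 0.00471L = 0, so L* = 0.127/0.00471 = 27.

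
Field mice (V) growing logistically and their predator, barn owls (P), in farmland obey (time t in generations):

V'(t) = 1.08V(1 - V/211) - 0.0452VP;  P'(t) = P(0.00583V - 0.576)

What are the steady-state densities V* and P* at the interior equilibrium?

V* ≈ 98.8, P* ≈ 12.7

From dP/dt = 0 with P > 0: 0.00583V* = 0.576, so V* = 98.8.
Substitute into dV/dt = 0: 1.08(1 - 98.8/211) = 0.0452P*.
The bracket is 0.532, giving P* = 0.574/0.0452 = 12.7.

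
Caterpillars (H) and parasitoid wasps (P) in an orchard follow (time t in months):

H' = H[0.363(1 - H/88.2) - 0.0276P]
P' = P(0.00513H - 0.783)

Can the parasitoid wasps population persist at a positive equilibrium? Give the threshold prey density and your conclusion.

Threshold H = 153; K < 153, so no, the predator goes extinct.

The predator equation gives dP/dt > 0 only when H > 0.783/0.00513 = 153.
Without the predator, H → K = 88.2. Since 88.2 < 153, the predator cannot invade.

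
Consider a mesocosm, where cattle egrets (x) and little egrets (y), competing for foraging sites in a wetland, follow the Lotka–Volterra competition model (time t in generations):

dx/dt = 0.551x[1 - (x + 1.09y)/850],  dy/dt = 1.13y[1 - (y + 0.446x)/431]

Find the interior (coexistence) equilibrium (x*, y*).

Setting both brackets to zero gives the nullclines x + 1.09y = 850 and 0.446x + y = 431.
Substituting y = 431 - 0.446x into the first: x(1 - 1.09·0.446) = 850 - 1.09·431.
So x* = 380/0.514 = 740, and then y* = 431 - 0.446·740 = 101.

x* ≈ 740, y* ≈ 101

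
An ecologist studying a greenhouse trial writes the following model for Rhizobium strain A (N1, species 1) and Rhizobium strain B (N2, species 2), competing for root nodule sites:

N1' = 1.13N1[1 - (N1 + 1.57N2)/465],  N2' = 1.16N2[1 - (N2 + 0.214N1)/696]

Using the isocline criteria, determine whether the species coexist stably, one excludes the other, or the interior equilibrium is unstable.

Compare the nullcline intercepts: K1/α12 = 465/1.57 = 296 < K2 = 696; K2/α21 = 696/0.214 = 3250 > K1 = 465.
Since the inequalities point opposite ways, species 2 can invade but species 1 cannot.

species 2 excludes species 1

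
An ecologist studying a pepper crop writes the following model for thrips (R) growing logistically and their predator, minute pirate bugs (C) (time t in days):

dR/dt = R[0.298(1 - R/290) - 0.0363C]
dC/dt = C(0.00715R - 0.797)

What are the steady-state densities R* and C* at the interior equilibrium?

R* ≈ 111, C* ≈ 5.05

From dC/dt = 0 with C > 0: 0.00715R* = 0.797, so R* = 111.
Substitute into dR/dt = 0: 0.298(1 - 111/290) = 0.0363C*.
The bracket is 0.616, giving C* = 0.183/0.0363 = 5.05.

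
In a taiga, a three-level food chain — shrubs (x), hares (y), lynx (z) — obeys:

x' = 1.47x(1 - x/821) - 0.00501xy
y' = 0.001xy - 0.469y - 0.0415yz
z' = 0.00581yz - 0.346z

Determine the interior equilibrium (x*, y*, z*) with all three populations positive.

x* ≈ 654, y* ≈ 59.6, z* ≈ 4.47

From dz/dt = 0: 0.00581y* = 0.346, so y* = 59.6.
From dx/dt = 0: 1.47(1 - x*/821) = 0.00501·59.6, giving x* = 821·(1 - 0.203) = 654.
From dy/dt = 0: 0.001·654 - 0.469 = 0.0415z*, so z* = 0.185/0.0415 = 4.47.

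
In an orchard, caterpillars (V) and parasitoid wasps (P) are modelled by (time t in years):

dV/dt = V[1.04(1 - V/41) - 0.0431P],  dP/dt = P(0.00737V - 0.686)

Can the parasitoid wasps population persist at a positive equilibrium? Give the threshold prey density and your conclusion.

The predator equation gives dP/dt > 0 only when V > 0.686/0.00737 = 93.1.
Without the predator, V → K = 41. Since 41 < 93.1, the predator cannot invade.

Threshold V = 93.1; K < 93.1, so no, the predator goes extinct.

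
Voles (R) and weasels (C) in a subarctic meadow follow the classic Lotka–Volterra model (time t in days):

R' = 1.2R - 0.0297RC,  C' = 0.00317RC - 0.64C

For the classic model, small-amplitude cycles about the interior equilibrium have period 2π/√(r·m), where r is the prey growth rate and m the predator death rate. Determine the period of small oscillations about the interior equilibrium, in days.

T ≈ 7.17 days

Here r = 1.2 and m = 0.64, so r·m = 0.768.
ω = √0.768 = 0.876 per day, hence T = 2π/ω ≈ 7.17 days.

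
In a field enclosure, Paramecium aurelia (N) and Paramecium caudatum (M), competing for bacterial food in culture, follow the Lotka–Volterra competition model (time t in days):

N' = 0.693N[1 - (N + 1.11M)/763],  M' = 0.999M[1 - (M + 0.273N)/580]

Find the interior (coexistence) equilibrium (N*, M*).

N* ≈ 171, M* ≈ 533

Setting both brackets to zero gives the nullclines N + 1.11M = 763 and 0.273N + M = 580.
Substituting M = 580 - 0.273N into the first: N(1 - 1.11·0.273) = 763 - 1.11·580.
So N* = 119/0.697 = 171, and then M* = 580 - 0.273·171 = 533.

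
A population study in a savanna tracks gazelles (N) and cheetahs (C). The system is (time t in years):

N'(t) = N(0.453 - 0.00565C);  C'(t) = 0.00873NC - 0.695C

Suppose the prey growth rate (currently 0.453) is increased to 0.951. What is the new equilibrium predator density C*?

At the interior fixed point, setting dN/dt = 0 with N > 0 fixes C* = (prey growth rate)/(NC coefficient) — independent of the other coefficients.
With the change, C* = 0.951/0.00565 = 168; it rises from 80.2.

C* ≈ 168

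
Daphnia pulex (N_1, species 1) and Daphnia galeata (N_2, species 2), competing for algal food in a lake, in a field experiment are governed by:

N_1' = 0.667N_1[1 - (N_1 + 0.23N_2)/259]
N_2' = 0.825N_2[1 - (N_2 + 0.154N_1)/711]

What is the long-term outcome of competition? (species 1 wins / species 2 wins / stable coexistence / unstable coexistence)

stable coexistence

Compare the nullcline intercepts: K1/α12 = 259/0.23 = 1130 > K2 = 711; K2/α21 = 711/0.154 = 4620 > K1 = 259.
Since both inequalities hold, each species can invade when rare, so the interior equilibrium is stable.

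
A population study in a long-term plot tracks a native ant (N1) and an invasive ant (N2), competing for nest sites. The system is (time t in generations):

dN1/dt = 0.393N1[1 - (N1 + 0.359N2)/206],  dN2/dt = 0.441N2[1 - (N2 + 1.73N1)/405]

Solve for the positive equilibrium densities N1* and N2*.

Setting both brackets to zero gives the nullclines N1 + 0.359N2 = 206 and 1.73N1 + N2 = 405.
Substituting N2 = 405 - 1.73N1 into the first: N1(1 - 0.359·1.73) = 206 - 0.359·405.
So N1* = 60.6/0.379 = 160, and then N2* = 405 - 1.73·160 = 128.

N1* ≈ 160, N2* ≈ 128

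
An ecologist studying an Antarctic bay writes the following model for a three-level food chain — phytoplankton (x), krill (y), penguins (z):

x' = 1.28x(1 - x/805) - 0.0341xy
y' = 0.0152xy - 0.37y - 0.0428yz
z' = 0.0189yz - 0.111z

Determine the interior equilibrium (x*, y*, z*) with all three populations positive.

From dz/dt = 0: 0.0189y* = 0.111, so y* = 5.87.
From dx/dt = 0: 1.28(1 - x*/805) = 0.0341·5.87, giving x* = 805·(1 - 0.156) = 679.
From dy/dt = 0: 0.0152·679 - 0.37 = 0.0428z*, so z* = 9.95/0.0428 = 233.

x* ≈ 679, y* ≈ 5.87, z* ≈ 233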